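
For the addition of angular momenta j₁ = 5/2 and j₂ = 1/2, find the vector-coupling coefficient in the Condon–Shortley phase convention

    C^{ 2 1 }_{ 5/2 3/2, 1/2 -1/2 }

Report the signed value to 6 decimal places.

j₁+j₂−J=1  J+j₁−j₂=4  J−j₁+j₂=0  j₁+j₂+J+1=6
(j₁±m₁, j₂±m₂, J±M) = (4,1,0,1,3,1)
P² = 24
sum k=0..0:
  [0] +1/6 = 1/6
S = 1/6
C² = P²·S² = 2/3 ; C = +0.816497

+0.816497  (= +√(2/3))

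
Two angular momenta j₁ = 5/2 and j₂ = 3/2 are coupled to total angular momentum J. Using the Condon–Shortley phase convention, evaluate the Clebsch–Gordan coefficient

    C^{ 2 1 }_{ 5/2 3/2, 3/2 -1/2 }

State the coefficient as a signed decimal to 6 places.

+√(1/42) = +0.154303

j₁+j₂−J=2  J+j₁−j₂=3  J−j₁+j₂=1  j₁+j₂+J+1=7
(j₁±m₁, j₂±m₂, J±M) = (4,1,1,2,3,1)
P² = 24/7
sum k=0..1:
  [0] +1/4 = 1/4
  [1] −1/6 = -1/6
S = 1/12
C² = P²·S² = 1/42 ; C = +0.154303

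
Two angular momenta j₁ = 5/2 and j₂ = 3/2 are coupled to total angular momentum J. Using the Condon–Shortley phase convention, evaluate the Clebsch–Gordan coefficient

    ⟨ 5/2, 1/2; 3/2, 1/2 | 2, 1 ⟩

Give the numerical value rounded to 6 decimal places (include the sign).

√[5·2!3!1!/7! · 3!2!2!1!3!1!] = √(12/7)
  +(−1)^1/∏(1,1,1,1,2,0)! = -1/2  (running -1/2)
  +(−1)^2/∏(2,0,0,0,3,1)! = 1/12  (running -5/12)
⟨..|..⟩ = √(12/7)·(-5/12) = -0.545545

-0.545545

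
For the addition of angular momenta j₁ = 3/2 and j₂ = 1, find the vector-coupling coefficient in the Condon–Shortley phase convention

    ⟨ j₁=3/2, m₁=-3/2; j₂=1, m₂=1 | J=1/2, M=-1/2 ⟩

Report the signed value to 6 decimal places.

triangle: 2!×1!×0!/4! = 2/24
(j±m)!: 0!×3!×2!×0!×0!×1! = 12
prefactor² = (2J+1)×Δ×N² = 2
  k=2: +1/(2!×0!×1!×0!×0!×0!) = 1/2
Σ = 1/2  ⇒  CG² = 2×1/2² = 1/2
CG = +√(1/2) = +0.707107

+√(1/2) ≈ +0.707107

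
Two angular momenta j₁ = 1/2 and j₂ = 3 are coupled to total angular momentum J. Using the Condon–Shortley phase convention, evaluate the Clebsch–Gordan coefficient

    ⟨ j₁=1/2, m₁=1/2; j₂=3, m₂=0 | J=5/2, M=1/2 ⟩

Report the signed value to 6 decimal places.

+√(3/7) = +0.654654

√[6·1!0!5!/7! · 1!0!3!3!3!2!] = √(432/7)
  +(−1)^0/∏(0,1,0,3,0,2)! = 1/12  (running 1/12)
⟨..|..⟩ = √(432/7)·(1/12) = +0.654654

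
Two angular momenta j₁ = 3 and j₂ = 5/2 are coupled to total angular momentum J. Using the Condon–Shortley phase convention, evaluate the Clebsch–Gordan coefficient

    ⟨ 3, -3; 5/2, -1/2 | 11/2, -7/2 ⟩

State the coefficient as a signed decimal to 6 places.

triangle: 0!·6!·5!/12! = 86400/479001600
(j±m)!: 0!·6!·2!·3!·2!·9! = 6270566400
prefactor² = (2J+1)·Δ·N² = 149299200/11
  k=0: +1/(0!·0!·6!·2!·0!·3!) = 1/8640
Σ = 1/8640  ⇒  CG² = 149299200/11·1/8640² = 2/11
CG = +√(2/11) = +0.426401

+√(2/11) ≈ +0.426401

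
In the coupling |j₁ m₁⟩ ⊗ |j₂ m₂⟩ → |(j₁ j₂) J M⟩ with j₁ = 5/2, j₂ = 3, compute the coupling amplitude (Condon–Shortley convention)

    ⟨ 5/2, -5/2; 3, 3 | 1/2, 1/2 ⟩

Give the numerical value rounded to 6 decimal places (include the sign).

j₁+j₂−J=5  J+j₁−j₂=0  J−j₁+j₂=1  j₁+j₂+J+1=7
(j₁±m₁, j₂±m₂, J±M) = (0,5,6,0,1,0)
P² = 28800/7
sum k=5..5:
  [5] −1/120 = -1/120
S = -1/120
C² = P²·S² = 2/7 ; C = -0.534522

-0.534522  (= −√(2/7))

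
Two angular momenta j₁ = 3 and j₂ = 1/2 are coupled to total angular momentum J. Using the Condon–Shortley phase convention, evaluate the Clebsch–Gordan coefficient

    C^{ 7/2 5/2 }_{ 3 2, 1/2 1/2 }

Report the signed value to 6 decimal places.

√[8·0!6!1!/8! · 5!1!1!0!6!1!] = √(86400/7)
  +(−1)^0/∏(0,0,1,1,5,0)! = 1/120  (running 1/120)
⟨..|..⟩ = √(86400/7)·(1/120) = +0.925820

+0.925820  (= +√(6/7))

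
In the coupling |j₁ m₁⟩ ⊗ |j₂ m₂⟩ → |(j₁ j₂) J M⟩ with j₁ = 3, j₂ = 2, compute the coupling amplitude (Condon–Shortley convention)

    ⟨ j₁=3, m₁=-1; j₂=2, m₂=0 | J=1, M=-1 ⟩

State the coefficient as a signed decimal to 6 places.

j₁+j₂−J=4  J+j₁−j₂=2  J−j₁+j₂=0  j₁+j₂+J+1=7
(j₁±m₁, j₂±m₂, J±M) = (2,4,2,2,0,2)
P² = 384/35
sum k=2..2:
  [2] +1/8 = 1/8
S = 1/8
C² = P²·S² = 6/35 ; C = +0.414039

+0.414039  (= +√(6/35))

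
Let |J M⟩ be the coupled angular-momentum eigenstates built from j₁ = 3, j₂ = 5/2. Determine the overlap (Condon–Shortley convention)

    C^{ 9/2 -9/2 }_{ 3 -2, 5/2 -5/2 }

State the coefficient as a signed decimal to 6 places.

√[10·1!5!4!/11! · 1!5!0!5!0!9!] = √(41472000/11)
  +(−1)^0/∏(0,1,5,0,0,4)! = 1/2880  (running 1/2880)
⟨..|..⟩ = √(41472000/11)·(1/2880) = +0.674200

+√(5/11) ≈ +0.674200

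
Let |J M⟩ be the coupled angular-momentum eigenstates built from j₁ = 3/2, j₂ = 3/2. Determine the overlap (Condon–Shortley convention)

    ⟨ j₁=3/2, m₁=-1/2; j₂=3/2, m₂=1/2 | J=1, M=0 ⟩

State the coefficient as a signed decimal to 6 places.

-0.223607  (= −√(1/20))

√[3·2!1!1!/5! · 1!2!2!1!1!1!] = √(1/5)
  +(−1)^1/∏(1,1,1,1,0,0)! = -1  (running -1)
  +(−1)^2/∏(2,0,0,0,1,1)! = 1/2  (running -1/2)
⟨..|..⟩ = √(1/5)·(-1/2) = -0.223607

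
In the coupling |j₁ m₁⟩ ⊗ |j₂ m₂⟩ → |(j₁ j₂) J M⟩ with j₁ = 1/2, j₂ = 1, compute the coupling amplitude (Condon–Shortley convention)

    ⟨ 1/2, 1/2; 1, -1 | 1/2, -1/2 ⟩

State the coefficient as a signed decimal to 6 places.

+0.816497  (= +√(2/3))

j₁+j₂−J=1  J+j₁−j₂=0  J−j₁+j₂=1  j₁+j₂+J+1=3
(j₁±m₁, j₂±m₂, J±M) = (1,0,0,2,0,1)
P² = 2/3
sum k=0..0:
  [0] +1/1 = 1
S = 1
C² = P²·S² = 2/3 ; C = +0.816497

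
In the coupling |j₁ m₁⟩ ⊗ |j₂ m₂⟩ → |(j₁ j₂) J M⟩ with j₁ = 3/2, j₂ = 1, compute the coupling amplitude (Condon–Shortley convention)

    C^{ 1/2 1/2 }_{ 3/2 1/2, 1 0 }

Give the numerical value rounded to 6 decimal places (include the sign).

-0.577350

√[2·2!1!0!/4! · 2!1!1!1!1!0!] = √(1/3)
  +(−1)^1/∏(1,1,0,0,1,0)! = -1  (running -1)
⟨..|..⟩ = √(1/3)·(-1) = -0.577350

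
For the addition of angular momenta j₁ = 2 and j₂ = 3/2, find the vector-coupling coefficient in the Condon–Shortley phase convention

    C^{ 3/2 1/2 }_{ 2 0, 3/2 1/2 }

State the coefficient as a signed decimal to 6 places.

-0.447214

j₁+j₂−J=2  J+j₁−j₂=2  J−j₁+j₂=1  j₁+j₂+J+1=6
(j₁±m₁, j₂±m₂, J±M) = (2,2,2,1,2,1)
P² = 16/45
sum k=1..2:
  [1] −1/1 = -1
  [2] +1/4 = 1/4
S = -3/4
C² = P²·S² = 1/5 ; C = -0.447214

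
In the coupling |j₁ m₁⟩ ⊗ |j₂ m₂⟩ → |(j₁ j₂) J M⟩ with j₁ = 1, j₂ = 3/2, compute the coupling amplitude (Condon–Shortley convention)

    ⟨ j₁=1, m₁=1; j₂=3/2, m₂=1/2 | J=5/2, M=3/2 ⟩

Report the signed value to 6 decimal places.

j₁+j₂−J=0  J+j₁−j₂=2  J−j₁+j₂=3  j₁+j₂+J+1=6
(j₁±m₁, j₂±m₂, J±M) = (2,0,2,1,4,1)
P² = 48/5
sum k=0..0:
  [0] +1/4 = 1/4
S = 1/4
C² = P²·S² = 3/5 ; C = +0.774597

+√(3/5) ≈ +0.774597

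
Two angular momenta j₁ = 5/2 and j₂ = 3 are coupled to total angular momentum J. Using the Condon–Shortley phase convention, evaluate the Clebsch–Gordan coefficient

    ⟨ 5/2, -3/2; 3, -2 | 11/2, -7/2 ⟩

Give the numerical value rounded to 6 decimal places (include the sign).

√[12·0!5!6!/12! · 1!4!1!5!2!9!] = √(49766400/11)
  +(−1)^0/∏(0,0,4,1,1,5)! = 1/2880  (running 1/2880)
⟨..|..⟩ = √(49766400/11)·(1/2880) = +0.738549

+√(6/11) ≈ +0.738549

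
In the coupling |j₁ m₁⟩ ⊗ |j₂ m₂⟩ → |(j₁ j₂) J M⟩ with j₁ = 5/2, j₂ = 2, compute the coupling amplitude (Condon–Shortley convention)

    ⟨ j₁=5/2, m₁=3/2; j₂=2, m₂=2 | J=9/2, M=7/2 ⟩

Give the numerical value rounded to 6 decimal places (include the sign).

+√(5/9) ≈ +0.745356

j₁+j₂−J=0  J+j₁−j₂=5  J−j₁+j₂=4  j₁+j₂+J+1=10
(j₁±m₁, j₂±m₂, J±M) = (4,1,4,0,8,1)
P² = 184320
sum k=0..0:
  [0] +1/576 = 1/576
S = 1/576
C² = P²·S² = 5/9 ; C = +0.745356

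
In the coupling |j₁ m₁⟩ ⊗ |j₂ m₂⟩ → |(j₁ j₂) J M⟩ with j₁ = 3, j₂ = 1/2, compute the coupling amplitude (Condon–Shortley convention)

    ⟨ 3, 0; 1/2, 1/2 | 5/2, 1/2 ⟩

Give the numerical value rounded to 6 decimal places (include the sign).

j₁+j₂−J=1  J+j₁−j₂=5  J−j₁+j₂=0  j₁+j₂+J+1=7
(j₁±m₁, j₂±m₂, J±M) = (3,3,1,0,3,2)
P² = 432/7
sum k=1..1:
  [1] −1/12 = -1/12
S = -1/12
C² = P²·S² = 3/7 ; C = -0.654654

−√(3/7) ≈ -0.654654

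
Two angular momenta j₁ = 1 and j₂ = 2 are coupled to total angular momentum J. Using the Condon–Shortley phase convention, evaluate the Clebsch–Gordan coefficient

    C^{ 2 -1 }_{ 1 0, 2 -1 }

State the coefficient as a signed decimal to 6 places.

+0.408248  (= +√(1/6))

j₁+j₂−J=1  J+j₁−j₂=1  J−j₁+j₂=3  j₁+j₂+J+1=6
(j₁±m₁, j₂±m₂, J±M) = (1,1,1,3,1,3)
P² = 3/2
sum k=0..1:
  [0] +1/2 = 1/2
  [1] −1/6 = -1/6
S = 1/3
C² = P²·S² = 1/6 ; C = +0.408248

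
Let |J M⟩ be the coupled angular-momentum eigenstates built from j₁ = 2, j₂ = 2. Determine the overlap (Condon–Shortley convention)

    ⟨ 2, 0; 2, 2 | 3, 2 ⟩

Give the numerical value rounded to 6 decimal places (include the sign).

−√(1/2) ≈ -0.707107

triangle: 1!*3!*3!/8! = 36/40320
(j±m)!: 2!*2!*4!*0!*5!*1! = 11520
prefactor² = (2J+1)*Δ*N² = 72
  k=1: −1/(1!*0!*1!*3!*2!*0!) = -1/12
Σ = -1/12  ⇒  CG² = 72*(-1/12)² = 1/2
CG = −√(1/2) = -0.707107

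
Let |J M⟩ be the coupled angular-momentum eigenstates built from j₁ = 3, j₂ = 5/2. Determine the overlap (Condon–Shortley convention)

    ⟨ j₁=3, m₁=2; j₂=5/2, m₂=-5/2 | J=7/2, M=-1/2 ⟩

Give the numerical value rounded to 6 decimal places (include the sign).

+0.503953

j₁+j₂−J=2  J+j₁−j₂=4  J−j₁+j₂=3  j₁+j₂+J+1=10
(j₁±m₁, j₂±m₂, J±M) = (5,1,0,5,3,4)
P² = 9216/7
sum k=0..0:
  [0] +1/72 = 1/72
S = 1/72
C² = P²·S² = 16/63 ; C = +0.503953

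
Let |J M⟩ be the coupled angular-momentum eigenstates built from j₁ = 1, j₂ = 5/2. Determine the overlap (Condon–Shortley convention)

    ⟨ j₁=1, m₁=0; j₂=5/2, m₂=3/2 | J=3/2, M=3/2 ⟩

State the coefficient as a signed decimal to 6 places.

j₁+j₂−J=2  J+j₁−j₂=0  J−j₁+j₂=3  j₁+j₂+J+1=6
(j₁±m₁, j₂±m₂, J±M) = (1,1,4,1,3,0)
P² = 48/5
sum k=1..1:
  [1] −1/6 = -1/6
S = -1/6
C² = P²·S² = 4/15 ; C = -0.516398

−√(4/15) ≈ -0.516398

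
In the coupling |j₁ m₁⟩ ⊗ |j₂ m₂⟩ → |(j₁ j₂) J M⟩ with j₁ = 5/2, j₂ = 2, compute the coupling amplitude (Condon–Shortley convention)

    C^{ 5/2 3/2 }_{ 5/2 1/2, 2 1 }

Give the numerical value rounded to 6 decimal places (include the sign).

−√(6/35) ≈ -0.414039

j₁+j₂−J=2  J+j₁−j₂=3  J−j₁+j₂=2  j₁+j₂+J+1=8
(j₁±m₁, j₂±m₂, J±M) = (3,2,3,1,4,1)
P² = 216/35
sum k=1..2:
  [1] −1/4 = -1/4
  [2] +1/12 = 1/12
S = -1/6
C² = P²·S² = 6/35 ; C = -0.414039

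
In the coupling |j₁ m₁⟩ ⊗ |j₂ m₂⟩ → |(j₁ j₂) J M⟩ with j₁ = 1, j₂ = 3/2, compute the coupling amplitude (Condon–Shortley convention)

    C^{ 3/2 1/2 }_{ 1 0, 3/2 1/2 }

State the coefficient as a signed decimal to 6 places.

-0.258199

√[4·1!1!2!/5! · 1!1!2!1!2!1!] = √(4/15)
  +(−1)^0/∏(0,1,1,2,0,0)! = 1/2  (running 1/2)
  +(−1)^1/∏(1,0,0,1,1,1)! = -1  (running -1/2)
⟨..|..⟩ = √(4/15)·(-1/2) = -0.258199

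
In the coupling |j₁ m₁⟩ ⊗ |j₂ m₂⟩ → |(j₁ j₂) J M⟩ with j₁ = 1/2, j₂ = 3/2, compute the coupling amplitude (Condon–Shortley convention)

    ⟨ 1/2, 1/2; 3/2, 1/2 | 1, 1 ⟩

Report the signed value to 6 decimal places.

+√(1/4) = +0.500000

triangle: 1!*0!*2!/4! = 2/24
(j±m)!: 1!*0!*2!*1!*2!*0! = 4
prefactor² = (2J+1)*Δ*N² = 1
  k=0: +1/(0!*1!*0!*2!*0!*0!) = 1/2
Σ = 1/2  ⇒  CG² = 1*1/2² = 1/4
CG = +√(1/4) = +0.500000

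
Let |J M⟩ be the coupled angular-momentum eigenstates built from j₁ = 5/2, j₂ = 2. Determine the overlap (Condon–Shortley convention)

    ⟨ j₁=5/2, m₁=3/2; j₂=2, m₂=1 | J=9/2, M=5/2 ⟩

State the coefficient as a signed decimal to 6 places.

triangle: 0!×5!×4!/10! = 2880/3628800
(j±m)!: 4!×1!×3!×1!×7!×2! = 1451520
prefactor² = (2J+1)×Δ×N² = 11520
  k=0: +1/(0!×0!×1!×3!×4!×1!) = 1/144
Σ = 1/144  ⇒  CG² = 11520×1/144² = 5/9
CG = +√(5/9) = +0.745356

+√(5/9) = +0.745356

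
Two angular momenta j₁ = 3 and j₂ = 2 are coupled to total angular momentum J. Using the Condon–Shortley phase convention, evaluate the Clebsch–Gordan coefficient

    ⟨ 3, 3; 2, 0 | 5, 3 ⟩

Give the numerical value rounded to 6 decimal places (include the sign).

+√(2/15) = +0.365148

j₁+j₂−J=0  J+j₁−j₂=6  J−j₁+j₂=4  j₁+j₂+J+1=11
(j₁±m₁, j₂±m₂, J±M) = (6,0,2,2,8,2)
P² = 1105920
sum k=0..0:
  [0] +1/2880 = 1/2880
S = 1/2880
C² = P²·S² = 2/15 ; C = +0.365148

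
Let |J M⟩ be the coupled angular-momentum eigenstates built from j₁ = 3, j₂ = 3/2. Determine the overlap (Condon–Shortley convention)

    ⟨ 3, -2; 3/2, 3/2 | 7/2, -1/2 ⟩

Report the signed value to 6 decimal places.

-0.487950  (= −√(5/21))

√[8·1!5!2!/9! · 1!5!3!0!3!4!] = √(3840/7)
  +(−1)^1/∏(1,0,4,2,1,0)! = -1/48  (running -1/48)
⟨..|..⟩ = √(3840/7)·(-1/48) = -0.487950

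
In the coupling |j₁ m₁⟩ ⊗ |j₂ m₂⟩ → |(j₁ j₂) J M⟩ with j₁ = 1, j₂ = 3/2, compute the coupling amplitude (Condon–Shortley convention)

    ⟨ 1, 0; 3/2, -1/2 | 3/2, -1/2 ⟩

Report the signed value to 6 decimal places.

+√(1/15) ≈ +0.258199

j₁+j₂−J=1  J+j₁−j₂=1  J−j₁+j₂=2  j₁+j₂+J+1=5
(j₁±m₁, j₂±m₂, J±M) = (1,1,1,2,1,2)
P² = 4/15
sum k=0..1:
  [0] +1/1 = 1
  [1] −1/2 = -1/2
S = 1/2
C² = P²·S² = 1/15 ; C = +0.258199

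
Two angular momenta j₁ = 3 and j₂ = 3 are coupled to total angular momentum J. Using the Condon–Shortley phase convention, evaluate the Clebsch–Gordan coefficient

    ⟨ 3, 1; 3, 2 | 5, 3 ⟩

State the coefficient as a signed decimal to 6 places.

-0.408248

√[11·1!5!5!/12! · 4!2!5!1!8!2!] = √(153600)
  +(−1)^0/∏(0,1,2,5,3,0)! = 1/1440  (running 1/1440)
  +(−1)^1/∏(1,0,1,4,4,1)! = -1/576  (running -1/960)
⟨..|..⟩ = √(153600)·(-1/960) = -0.408248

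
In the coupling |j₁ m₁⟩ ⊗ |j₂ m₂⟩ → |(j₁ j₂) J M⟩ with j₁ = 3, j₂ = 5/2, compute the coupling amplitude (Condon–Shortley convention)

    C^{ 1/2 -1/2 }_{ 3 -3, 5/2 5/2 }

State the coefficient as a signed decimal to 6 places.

−√(2/7) ≈ -0.534522

triangle: 5!*1!*0!/7! = 120/5040
(j±m)!: 0!*6!*5!*0!*0!*1! = 86400
prefactor² = (2J+1)*Δ*N² = 28800/7
  k=5: −1/(5!*0!*1!*0!*0!*0!) = -1/120
Σ = -1/120  ⇒  CG² = 28800/7*(-1/120)² = 2/7
CG = −√(2/7) = -0.534522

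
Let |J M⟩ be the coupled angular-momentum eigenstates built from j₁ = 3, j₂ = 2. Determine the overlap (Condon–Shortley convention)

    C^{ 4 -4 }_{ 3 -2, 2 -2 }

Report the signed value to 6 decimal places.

+√(2/5) = +0.632456

triangle: 1!·5!·3!/10! = 720/3628800
(j±m)!: 1!·5!·0!·4!·0!·8! = 116121600
prefactor² = (2J+1)·Δ·N² = 207360
  k=0: +1/(0!·1!·5!·0!·0!·3!) = 1/720
Σ = 1/720  ⇒  CG² = 207360·1/720² = 2/5
CG = +√(2/5) = +0.632456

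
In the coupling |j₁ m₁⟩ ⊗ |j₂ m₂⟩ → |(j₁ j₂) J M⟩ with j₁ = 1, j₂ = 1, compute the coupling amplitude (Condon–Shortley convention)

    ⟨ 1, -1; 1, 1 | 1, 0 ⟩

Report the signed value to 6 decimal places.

-0.707107

triangle: 1!*1!*1!/4! = 1/24
(j±m)!: 0!*2!*2!*0!*1!*1! = 4
prefactor² = (2J+1)*Δ*N² = 1/2
  k=1: −1/(1!*0!*1!*1!*0!*0!) = -1
Σ = -1  ⇒  CG² = 1/2*(-1)² = 1/2
CG = −√(1/2) = -0.707107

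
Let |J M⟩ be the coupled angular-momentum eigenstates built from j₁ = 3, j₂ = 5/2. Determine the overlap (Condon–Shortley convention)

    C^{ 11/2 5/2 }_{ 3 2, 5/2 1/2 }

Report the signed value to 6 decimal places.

+√(4/11) = +0.603023

j₁+j₂−J=0  J+j₁−j₂=6  J−j₁+j₂=5  j₁+j₂+J+1=12
(j₁±m₁, j₂±m₂, J±M) = (5,1,3,2,8,3)
P² = 8294400/11
sum k=0..0:
  [0] +1/1440 = 1/1440
S = 1/1440
C² = P²·S² = 4/11 ; C = +0.603023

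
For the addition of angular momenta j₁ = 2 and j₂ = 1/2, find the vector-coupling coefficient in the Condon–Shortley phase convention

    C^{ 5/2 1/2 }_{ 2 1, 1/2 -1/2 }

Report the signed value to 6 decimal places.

+√(2/5) = +0.632456

√[6·0!4!1!/6! · 3!1!0!1!3!2!] = √(72/5)
  +(−1)^0/∏(0,0,1,0,3,1)! = 1/6  (running 1/6)
⟨..|..⟩ = √(72/5)·(1/6) = +0.632456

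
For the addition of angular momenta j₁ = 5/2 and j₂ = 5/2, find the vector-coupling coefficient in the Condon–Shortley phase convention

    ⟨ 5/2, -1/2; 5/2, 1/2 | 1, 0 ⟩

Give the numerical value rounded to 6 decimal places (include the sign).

+√(1/70) = +0.119523

j₁+j₂−J=4  J+j₁−j₂=1  J−j₁+j₂=1  j₁+j₂+J+1=7
(j₁±m₁, j₂±m₂, J±M) = (2,3,3,2,1,1)
P² = 72/35
sum k=2..3:
  [2] +1/4 = 1/4
  [3] −1/6 = -1/6
S = 1/12
C² = P²·S² = 1/70 ; C = +0.119523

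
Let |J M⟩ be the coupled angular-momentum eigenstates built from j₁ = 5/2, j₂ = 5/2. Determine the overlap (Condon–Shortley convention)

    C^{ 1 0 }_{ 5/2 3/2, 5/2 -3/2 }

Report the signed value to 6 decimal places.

√[3·4!1!1!/7! · 4!1!1!4!1!1!] = √(288/35)
  +(−1)^0/∏(0,4,1,1,0,0)! = 1/24  (running 1/24)
  +(−1)^1/∏(1,3,0,0,1,1)! = -1/6  (running -1/8)
⟨..|..⟩ = √(288/35)·(-1/8) = -0.358569

-0.358569  (= −√(9/70))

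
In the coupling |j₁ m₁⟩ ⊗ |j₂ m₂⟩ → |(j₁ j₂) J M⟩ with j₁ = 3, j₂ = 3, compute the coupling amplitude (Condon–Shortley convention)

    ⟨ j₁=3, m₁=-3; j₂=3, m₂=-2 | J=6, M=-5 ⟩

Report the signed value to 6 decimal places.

√[13·0!6!6!/13! · 0!6!1!5!1!11!] = √(3732480000)
  +(−1)^0/∏(0,0,6,1,0,5)! = 1/86400  (running 1/86400)
⟨..|..⟩ = √(3732480000)·(1/86400) = +0.707107

+√(1/2) ≈ +0.707107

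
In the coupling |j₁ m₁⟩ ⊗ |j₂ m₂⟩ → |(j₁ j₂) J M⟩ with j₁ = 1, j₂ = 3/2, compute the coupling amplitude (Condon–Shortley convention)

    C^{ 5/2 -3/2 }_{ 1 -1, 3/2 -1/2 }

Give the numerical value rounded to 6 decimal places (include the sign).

+√(3/5) = +0.774597

√[6·0!2!3!/6! · 0!2!1!2!1!4!] = √(48/5)
  +(−1)^0/∏(0,0,2,1,0,2)! = 1/4  (running 1/4)
⟨..|..⟩ = √(48/5)·(1/4) = +0.774597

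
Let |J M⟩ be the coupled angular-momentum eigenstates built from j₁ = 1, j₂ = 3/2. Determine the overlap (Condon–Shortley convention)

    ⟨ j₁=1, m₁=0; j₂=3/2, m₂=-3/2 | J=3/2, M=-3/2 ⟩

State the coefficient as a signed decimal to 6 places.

+0.774597

j₁+j₂−J=1  J+j₁−j₂=1  J−j₁+j₂=2  j₁+j₂+J+1=5
(j₁±m₁, j₂±m₂, J±M) = (1,1,0,3,0,3)
P² = 12/5
sum k=0..0:
  [0] +1/2 = 1/2
S = 1/2
C² = P²·S² = 3/5 ; C = +0.774597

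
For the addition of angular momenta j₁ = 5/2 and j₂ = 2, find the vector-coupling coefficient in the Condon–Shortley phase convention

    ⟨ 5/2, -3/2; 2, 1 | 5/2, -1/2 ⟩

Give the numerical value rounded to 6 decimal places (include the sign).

j₁+j₂−J=2  J+j₁−j₂=3  J−j₁+j₂=2  j₁+j₂+J+1=8
(j₁±m₁, j₂±m₂, J±M) = (1,4,3,1,2,3)
P² = 216/35
sum k=1..2:
  [1] −1/12 = -1/12
  [2] +1/4 = 1/4
S = 1/6
C² = P²·S² = 6/35 ; C = +0.414039

+0.414039  (= +√(6/35))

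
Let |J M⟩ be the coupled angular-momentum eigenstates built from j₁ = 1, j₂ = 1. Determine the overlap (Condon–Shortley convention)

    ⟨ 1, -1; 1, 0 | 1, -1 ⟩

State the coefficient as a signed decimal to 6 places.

-0.707107

triangle: 1!×1!×1!/4! = 1/24
(j±m)!: 0!×2!×1!×1!×0!×2! = 4
prefactor² = (2J+1)×Δ×N² = 1/2
  k=1: −1/(1!×0!×1!×0!×0!×1!) = -1
Σ = -1  ⇒  CG² = 1/2×(-1)² = 1/2
CG = −√(1/2) = -0.707107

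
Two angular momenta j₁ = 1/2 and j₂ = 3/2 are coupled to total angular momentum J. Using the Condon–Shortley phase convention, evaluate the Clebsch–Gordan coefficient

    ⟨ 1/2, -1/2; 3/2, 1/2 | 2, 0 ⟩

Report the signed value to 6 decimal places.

+√(1/2) = +0.707107

triangle: 0!·1!·3!/5! = 6/120
(j±m)!: 0!·1!·2!·1!·2!·2! = 8
prefactor² = (2J+1)·Δ·N² = 2
  k=0: +1/(0!·0!·1!·2!·0!·1!) = 1/2
Σ = 1/2  ⇒  CG² = 2·1/2² = 1/2
CG = +√(1/2) = +0.707107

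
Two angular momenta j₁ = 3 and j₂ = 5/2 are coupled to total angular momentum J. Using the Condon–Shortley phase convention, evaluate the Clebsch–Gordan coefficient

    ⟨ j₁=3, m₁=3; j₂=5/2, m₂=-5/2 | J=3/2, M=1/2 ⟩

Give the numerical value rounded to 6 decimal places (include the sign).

j₁+j₂−J=4  J+j₁−j₂=2  J−j₁+j₂=1  j₁+j₂+J+1=8
(j₁±m₁, j₂±m₂, J±M) = (6,0,0,5,2,1)
P² = 5760/7
sum k=0..0:
  [0] +1/48 = 1/48
S = 1/48
C² = P²·S² = 5/14 ; C = +0.597614

+0.597614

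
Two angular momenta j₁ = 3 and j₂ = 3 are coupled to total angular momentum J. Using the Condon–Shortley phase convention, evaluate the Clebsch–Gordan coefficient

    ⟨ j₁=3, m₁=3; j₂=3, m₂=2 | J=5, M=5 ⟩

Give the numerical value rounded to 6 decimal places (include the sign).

+0.707107  (= +√(1/2))

triangle: 1!·5!·5!/12! = 14400/479001600
(j±m)!: 6!·0!·5!·1!·10!·0! = 313528320000
prefactor² = (2J+1)·Δ·N² = 103680000
  k=0: +1/(0!·1!·0!·5!·5!·0!) = 1/14400
Σ = 1/14400  ⇒  CG² = 103680000·1/14400² = 1/2
CG = +√(1/2) = +0.707107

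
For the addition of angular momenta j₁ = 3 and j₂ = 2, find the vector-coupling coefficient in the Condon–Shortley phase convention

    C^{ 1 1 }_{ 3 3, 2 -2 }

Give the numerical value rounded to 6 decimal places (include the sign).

+√(3/7) ≈ +0.654654

j₁+j₂−J=4  J+j₁−j₂=2  J−j₁+j₂=0  j₁+j₂+J+1=7
(j₁±m₁, j₂±m₂, J±M) = (6,0,0,4,2,0)
P² = 6912/7
sum k=0..0:
  [0] +1/48 = 1/48
S = 1/48
C² = P²·S² = 3/7 ; C = +0.654654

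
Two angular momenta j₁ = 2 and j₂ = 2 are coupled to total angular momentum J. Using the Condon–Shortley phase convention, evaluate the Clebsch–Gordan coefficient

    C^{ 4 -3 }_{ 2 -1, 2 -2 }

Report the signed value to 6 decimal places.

√[9·0!4!4!/9! · 1!3!0!4!1!7!] = √(10368)
  +(−1)^0/∏(0,0,3,0,1,4)! = 1/144  (running 1/144)
⟨..|..⟩ = √(10368)·(1/144) = +0.707107

+√(1/2) = +0.707107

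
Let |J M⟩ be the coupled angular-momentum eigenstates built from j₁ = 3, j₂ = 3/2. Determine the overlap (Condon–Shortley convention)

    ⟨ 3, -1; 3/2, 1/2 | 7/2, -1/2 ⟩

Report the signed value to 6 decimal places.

√[8·1!5!2!/9! · 2!4!2!1!3!4!] = √(512/7)
  +(−1)^0/∏(0,1,4,2,1,0)! = 1/48  (running 1/48)
  +(−1)^1/∏(1,0,3,1,2,1)! = -1/12  (running -1/16)
⟨..|..⟩ = √(512/7)·(-1/16) = -0.534522

−√(2/7) ≈ -0.534522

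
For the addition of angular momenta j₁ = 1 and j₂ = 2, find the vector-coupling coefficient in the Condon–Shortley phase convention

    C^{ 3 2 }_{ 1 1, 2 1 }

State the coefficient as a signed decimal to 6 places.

+√(2/3) ≈ +0.816497

j₁+j₂−J=0  J+j₁−j₂=2  J−j₁+j₂=4  j₁+j₂+J+1=7
(j₁±m₁, j₂±m₂, J±M) = (2,0,3,1,5,1)
P² = 96
sum k=0..0:
  [0] +1/12 = 1/12
S = 1/12
C² = P²·S² = 2/3 ; C = +0.816497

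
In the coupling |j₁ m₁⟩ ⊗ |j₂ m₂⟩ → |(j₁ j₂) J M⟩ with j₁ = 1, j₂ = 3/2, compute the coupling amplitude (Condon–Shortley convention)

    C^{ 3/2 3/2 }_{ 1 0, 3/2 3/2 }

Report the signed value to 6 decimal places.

√[4·1!1!2!/5! · 1!1!3!0!3!0!] = √(12/5)
  +(−1)^1/∏(1,0,0,2,1,0)! = -1/2  (running -1/2)
⟨..|..⟩ = √(12/5)·(-1/2) = -0.774597

-0.774597  (= −√(3/5))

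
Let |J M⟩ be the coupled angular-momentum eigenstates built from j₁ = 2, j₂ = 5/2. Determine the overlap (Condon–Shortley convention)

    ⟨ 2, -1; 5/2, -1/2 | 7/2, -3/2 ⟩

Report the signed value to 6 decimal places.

−√(2/21) ≈ -0.308607

√[8·1!3!4!/9! · 1!3!2!3!2!5!] = √(384/7)
  +(−1)^0/∏(0,1,3,2,0,2)! = 1/24  (running 1/24)
  +(−1)^1/∏(1,0,2,1,1,3)! = -1/12  (running -1/24)
⟨..|..⟩ = √(384/7)·(-1/24) = -0.308607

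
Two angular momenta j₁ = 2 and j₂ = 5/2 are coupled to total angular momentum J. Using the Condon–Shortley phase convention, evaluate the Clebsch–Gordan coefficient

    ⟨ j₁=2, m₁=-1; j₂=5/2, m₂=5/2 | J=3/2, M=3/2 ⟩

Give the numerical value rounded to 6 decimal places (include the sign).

j₁+j₂−J=3  J+j₁−j₂=1  J−j₁+j₂=2  j₁+j₂+J+1=7
(j₁±m₁, j₂±m₂, J±M) = (1,3,5,0,3,0)
P² = 288/7
sum k=3..3:
  [3] −1/12 = -1/12
S = -1/12
C² = P²·S² = 2/7 ; C = -0.534522

-0.534522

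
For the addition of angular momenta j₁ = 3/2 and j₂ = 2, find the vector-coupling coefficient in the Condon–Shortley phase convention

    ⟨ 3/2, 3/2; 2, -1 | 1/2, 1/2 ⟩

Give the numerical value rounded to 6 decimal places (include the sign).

j₁+j₂−J=3  J+j₁−j₂=0  J−j₁+j₂=1  j₁+j₂+J+1=5
(j₁±m₁, j₂±m₂, J±M) = (3,0,1,3,1,0)
P² = 18/5
sum k=0..0:
  [0] +1/6 = 1/6
S = 1/6
C² = P²·S² = 1/10 ; C = +0.316228

+√(1/10) = +0.316228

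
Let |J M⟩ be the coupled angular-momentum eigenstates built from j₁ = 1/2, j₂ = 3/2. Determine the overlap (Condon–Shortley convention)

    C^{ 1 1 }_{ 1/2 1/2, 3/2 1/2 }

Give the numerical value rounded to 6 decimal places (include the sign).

+√(1/4) = +0.500000

√[3·1!0!2!/4! · 1!0!2!1!2!0!] = √(1)
  +(−1)^0/∏(0,1,0,2,0,0)! = 1/2  (running 1/2)
⟨..|..⟩ = √(1)·(1/2) = +0.500000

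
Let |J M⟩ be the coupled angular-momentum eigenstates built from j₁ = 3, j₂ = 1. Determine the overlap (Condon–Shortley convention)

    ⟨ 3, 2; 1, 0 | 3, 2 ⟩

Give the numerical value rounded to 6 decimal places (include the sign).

j₁+j₂−J=1  J+j₁−j₂=5  J−j₁+j₂=1  j₁+j₂+J+1=8
(j₁±m₁, j₂±m₂, J±M) = (5,1,1,1,5,1)
P² = 300
sum k=0..1:
  [0] +1/24 = 1/24
  [1] −1/120 = -1/120
S = 1/30
C² = P²·S² = 1/3 ; C = +0.577350

+0.577350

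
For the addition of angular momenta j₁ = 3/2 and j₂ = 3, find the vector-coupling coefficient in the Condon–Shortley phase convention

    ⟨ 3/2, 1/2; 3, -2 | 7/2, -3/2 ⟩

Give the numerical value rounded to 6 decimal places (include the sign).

j₁+j₂−J=1  J+j₁−j₂=2  J−j₁+j₂=5  j₁+j₂+J+1=9
(j₁±m₁, j₂±m₂, J±M) = (2,1,1,5,2,5)
P² = 6400/21
sum k=0..1:
  [0] +1/24 = 1/24
  [1] −1/240 = -1/240
S = 3/80
C² = P²·S² = 3/7 ; C = +0.654654

+0.654654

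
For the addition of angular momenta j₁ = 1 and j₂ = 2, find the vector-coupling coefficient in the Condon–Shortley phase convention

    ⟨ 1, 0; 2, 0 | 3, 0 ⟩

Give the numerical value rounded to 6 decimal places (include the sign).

+√(3/5) ≈ +0.774597

j₁+j₂−J=0  J+j₁−j₂=2  J−j₁+j₂=4  j₁+j₂+J+1=7
(j₁±m₁, j₂±m₂, J±M) = (1,1,2,2,3,3)
P² = 48/5
sum k=0..0:
  [0] +1/4 = 1/4
S = 1/4
C² = P²·S² = 3/5 ; C = +0.774597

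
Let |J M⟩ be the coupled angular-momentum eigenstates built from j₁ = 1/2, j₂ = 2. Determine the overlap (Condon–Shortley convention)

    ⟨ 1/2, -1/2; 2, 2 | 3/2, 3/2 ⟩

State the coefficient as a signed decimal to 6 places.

triangle: 1!×0!×3!/5! = 6/120
(j±m)!: 0!×1!×4!×0!×3!×0! = 144
prefactor² = (2J+1)×Δ×N² = 144/5
  k=1: −1/(1!×0!×0!×3!×0!×0!) = -1/6
Σ = -1/6  ⇒  CG² = 144/5×(-1/6)² = 4/5
CG = −√(4/5) = -0.894427

-0.894427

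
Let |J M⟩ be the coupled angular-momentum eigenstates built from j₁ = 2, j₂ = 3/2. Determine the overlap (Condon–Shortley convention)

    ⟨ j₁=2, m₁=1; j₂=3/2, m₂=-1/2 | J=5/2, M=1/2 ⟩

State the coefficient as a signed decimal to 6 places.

j₁+j₂−J=1  J+j₁−j₂=3  J−j₁+j₂=2  j₁+j₂+J+1=7
(j₁±m₁, j₂±m₂, J±M) = (3,1,1,2,3,2)
P² = 72/35
sum k=0..1:
  [0] +1/2 = 1/2
  [1] −1/12 = -1/12
S = 5/12
C² = P²·S² = 5/14 ; C = +0.597614

+0.597614  (= +√(5/14))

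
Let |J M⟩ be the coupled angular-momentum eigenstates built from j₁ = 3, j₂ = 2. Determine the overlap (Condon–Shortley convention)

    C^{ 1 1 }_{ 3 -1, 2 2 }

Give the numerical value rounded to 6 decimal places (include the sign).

triangle: 4!×2!×0!/7! = 48/5040
(j±m)!: 2!×4!×4!×0!×2!×0! = 2304
prefactor² = (2J+1)×Δ×N² = 2304/35
  k=4: +1/(4!×0!×0!×0!×2!×0!) = 1/48
Σ = 1/48  ⇒  CG² = 2304/35×1/48² = 1/35
CG = +√(1/35) = +0.169031

+√(1/35) = +0.169031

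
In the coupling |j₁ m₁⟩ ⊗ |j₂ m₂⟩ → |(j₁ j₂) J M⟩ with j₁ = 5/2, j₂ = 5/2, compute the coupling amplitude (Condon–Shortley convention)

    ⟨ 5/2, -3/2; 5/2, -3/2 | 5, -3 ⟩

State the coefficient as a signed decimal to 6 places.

triangle: 0!·5!·5!/11! = 14400/39916800
(j±m)!: 1!·4!·1!·4!·2!·8! = 46448640
prefactor² = (2J+1)·Δ·N² = 184320
  k=0: +1/(0!·0!·4!·1!·1!·4!) = 1/576
Σ = 1/576  ⇒  CG² = 184320·1/576² = 5/9
CG = +√(5/9) = +0.745356

+0.745356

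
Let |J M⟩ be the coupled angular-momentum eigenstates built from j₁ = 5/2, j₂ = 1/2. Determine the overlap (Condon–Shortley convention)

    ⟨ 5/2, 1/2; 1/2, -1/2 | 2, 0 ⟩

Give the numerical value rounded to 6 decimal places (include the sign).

triangle: 1!·4!·0!/6! = 24/720
(j±m)!: 3!·2!·0!·1!·2!·2! = 48
prefactor² = (2J+1)·Δ·N² = 8
  k=0: +1/(0!·1!·2!·0!·2!·0!) = 1/4
Σ = 1/4  ⇒  CG² = 8·1/4² = 1/2
CG = +√(1/2) = +0.707107

+0.707107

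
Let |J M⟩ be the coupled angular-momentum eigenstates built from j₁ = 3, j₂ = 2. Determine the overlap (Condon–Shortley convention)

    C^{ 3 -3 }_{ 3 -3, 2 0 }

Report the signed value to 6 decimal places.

triangle: 2!×4!×2!/9! = 96/362880
(j±m)!: 0!×6!×2!×2!×0!×6! = 2073600
prefactor² = (2J+1)×Δ×N² = 3840
  k=2: +1/(2!×0!×4!×0!×0!×2!) = 1/96
Σ = 1/96  ⇒  CG² = 3840×1/96² = 5/12
CG = +√(5/12) = +0.645497

+√(5/12) = +0.645497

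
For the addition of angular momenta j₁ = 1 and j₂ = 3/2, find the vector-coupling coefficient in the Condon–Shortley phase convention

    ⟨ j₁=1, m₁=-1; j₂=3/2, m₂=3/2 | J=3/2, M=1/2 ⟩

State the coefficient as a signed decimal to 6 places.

−√(2/5) = -0.632456

j₁+j₂−J=1  J+j₁−j₂=1  J−j₁+j₂=2  j₁+j₂+J+1=5
(j₁±m₁, j₂±m₂, J±M) = (0,2,3,0,2,1)
P² = 8/5
sum k=1..1:
  [1] −1/2 = -1/2
S = -1/2
C² = P²·S² = 2/5 ; C = -0.632456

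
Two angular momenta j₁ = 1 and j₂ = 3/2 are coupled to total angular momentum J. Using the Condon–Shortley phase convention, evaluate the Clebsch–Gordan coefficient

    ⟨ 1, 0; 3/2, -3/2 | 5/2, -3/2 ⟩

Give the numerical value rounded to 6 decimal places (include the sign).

triangle: 0!*2!*3!/6! = 12/720
(j±m)!: 1!*1!*0!*3!*1!*4! = 144
prefactor² = (2J+1)*Δ*N² = 72/5
  k=0: +1/(0!*0!*1!*0!*1!*3!) = 1/6
Σ = 1/6  ⇒  CG² = 72/5*1/6² = 2/5
CG = +√(2/5) = +0.632456

+√(2/5) = +0.632456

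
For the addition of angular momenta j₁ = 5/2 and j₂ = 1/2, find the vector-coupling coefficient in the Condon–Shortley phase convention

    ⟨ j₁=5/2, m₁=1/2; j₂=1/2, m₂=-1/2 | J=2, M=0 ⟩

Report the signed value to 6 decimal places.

+0.707107  (= +√(1/2))

triangle: 1!×4!×0!/6! = 24/720
(j±m)!: 3!×2!×0!×1!×2!×2! = 48
prefactor² = (2J+1)×Δ×N² = 8
  k=0: +1/(0!×1!×2!×0!×2!×0!) = 1/4
Σ = 1/4  ⇒  CG² = 8×1/4² = 1/2
CG = +√(1/2) = +0.707107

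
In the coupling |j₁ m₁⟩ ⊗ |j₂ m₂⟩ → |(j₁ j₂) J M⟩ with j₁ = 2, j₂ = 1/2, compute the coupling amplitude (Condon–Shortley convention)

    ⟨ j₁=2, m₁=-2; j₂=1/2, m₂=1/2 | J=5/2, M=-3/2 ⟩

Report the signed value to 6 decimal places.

+0.447214

triangle: 0!·4!·1!/6! = 24/720
(j±m)!: 0!·4!·1!·0!·1!·4! = 576
prefactor² = (2J+1)·Δ·N² = 576/5
  k=0: +1/(0!·0!·4!·1!·0!·0!) = 1/24
Σ = 1/24  ⇒  CG² = 576/5·1/24² = 1/5
CG = +√(1/5) = +0.447214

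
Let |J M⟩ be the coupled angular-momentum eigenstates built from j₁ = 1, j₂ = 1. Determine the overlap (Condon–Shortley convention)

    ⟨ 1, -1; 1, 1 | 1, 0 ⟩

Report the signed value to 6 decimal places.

triangle: 1!*1!*1!/4! = 1/24
(j±m)!: 0!*2!*2!*0!*1!*1! = 4
prefactor² = (2J+1)*Δ*N² = 1/2
  k=1: −1/(1!*0!*1!*1!*0!*0!) = -1
Σ = -1  ⇒  CG² = 1/2*(-1)² = 1/2
CG = −√(1/2) = -0.707107

-0.707107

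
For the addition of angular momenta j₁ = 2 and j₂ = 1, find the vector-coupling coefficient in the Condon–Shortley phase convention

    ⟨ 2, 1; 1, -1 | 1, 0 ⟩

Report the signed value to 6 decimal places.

√[3·2!2!0!/5! · 3!1!0!2!1!1!] = √(6/5)
  +(−1)^0/∏(0,2,1,0,1,0)! = 1/2  (running 1/2)
⟨..|..⟩ = √(6/5)·(1/2) = +0.547723

+0.547723  (= +√(3/10))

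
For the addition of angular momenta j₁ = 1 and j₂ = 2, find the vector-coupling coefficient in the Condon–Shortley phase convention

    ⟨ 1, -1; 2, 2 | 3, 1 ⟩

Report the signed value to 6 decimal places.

+√(1/15) ≈ +0.258199

triangle: 0!×2!×4!/7! = 48/5040
(j±m)!: 0!×2!×4!×0!×4!×2! = 2304
prefactor² = (2J+1)×Δ×N² = 768/5
  k=0: +1/(0!×0!×2!×4!×0!×0!) = 1/48
Σ = 1/48  ⇒  CG² = 768/5×1/48² = 1/15
CG = +√(1/15) = +0.258199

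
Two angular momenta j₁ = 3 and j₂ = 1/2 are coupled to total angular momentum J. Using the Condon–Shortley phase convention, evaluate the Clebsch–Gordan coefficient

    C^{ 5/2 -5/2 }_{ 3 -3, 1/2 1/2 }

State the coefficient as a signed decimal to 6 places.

√[6·1!5!0!/7! · 0!6!1!0!0!5!] = √(86400/7)
  +(−1)^1/∏(1,0,5,0,0,0)! = -1/120  (running -1/120)
⟨..|..⟩ = √(86400/7)·(-1/120) = -0.925820

-0.925820  (= −√(6/7))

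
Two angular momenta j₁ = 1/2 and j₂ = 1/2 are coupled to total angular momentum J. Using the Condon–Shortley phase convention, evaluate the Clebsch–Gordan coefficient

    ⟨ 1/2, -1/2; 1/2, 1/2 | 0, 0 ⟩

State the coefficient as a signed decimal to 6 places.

√[1·1!0!0!/2! · 0!1!1!0!0!0!] = √(1/2)
  +(−1)^1/∏(1,0,0,0,0,0)! = -1  (running -1)
⟨..|..⟩ = √(1/2)·(-1) = -0.707107

-0.707107  (= −√(1/2))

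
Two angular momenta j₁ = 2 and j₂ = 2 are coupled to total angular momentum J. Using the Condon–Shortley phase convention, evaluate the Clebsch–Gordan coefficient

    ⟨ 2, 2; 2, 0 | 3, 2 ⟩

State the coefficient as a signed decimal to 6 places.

+√(1/2) = +0.707107

j₁+j₂−J=1  J+j₁−j₂=3  J−j₁+j₂=3  j₁+j₂+J+1=8
(j₁±m₁, j₂±m₂, J±M) = (4,0,2,2,5,1)
P² = 72
sum k=0..0:
  [0] +1/12 = 1/12
S = 1/12
C² = P²·S² = 1/2 ; C = +0.707107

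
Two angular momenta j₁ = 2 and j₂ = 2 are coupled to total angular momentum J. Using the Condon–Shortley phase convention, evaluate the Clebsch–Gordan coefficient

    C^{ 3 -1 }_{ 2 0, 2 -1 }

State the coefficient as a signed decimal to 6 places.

triangle: 1!·3!·3!/8! = 36/40320
(j±m)!: 2!·2!·1!·3!·2!·4! = 1152
prefactor² = (2J+1)·Δ·N² = 36/5
  k=0: +1/(0!·1!·2!·1!·1!·2!) = 1/4
  k=1: −1/(1!·0!·1!·0!·2!·3!) = -1/12
Σ = 1/6  ⇒  CG² = 36/5·1/6² = 1/5
CG = +√(1/5) = +0.447214

+0.447214  (= +√(1/5))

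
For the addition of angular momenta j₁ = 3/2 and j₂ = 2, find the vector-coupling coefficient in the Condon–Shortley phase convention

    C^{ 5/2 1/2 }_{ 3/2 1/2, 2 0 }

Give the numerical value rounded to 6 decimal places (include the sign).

+√(3/35) = +0.292770

√[6·1!2!3!/7! · 2!1!2!2!3!2!] = √(48/35)
  +(−1)^0/∏(0,1,1,2,1,1)! = 1/2  (running 1/2)
  +(−1)^1/∏(1,0,0,1,2,2)! = -1/4  (running 1/4)
⟨..|..⟩ = √(48/35)·(1/4) = +0.292770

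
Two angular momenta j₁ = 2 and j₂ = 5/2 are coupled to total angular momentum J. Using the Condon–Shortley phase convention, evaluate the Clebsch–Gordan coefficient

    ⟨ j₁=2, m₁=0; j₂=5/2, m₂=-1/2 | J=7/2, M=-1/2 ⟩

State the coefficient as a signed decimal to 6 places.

√[8·1!3!4!/9! · 2!2!2!3!3!4!] = √(768/35)
  +(−1)^0/∏(0,1,2,2,1,2)! = 1/8  (running 1/8)
  +(−1)^1/∏(1,0,1,1,2,3)! = -1/12  (running 1/24)
⟨..|..⟩ = √(768/35)·(1/24) = +0.195180

+0.195180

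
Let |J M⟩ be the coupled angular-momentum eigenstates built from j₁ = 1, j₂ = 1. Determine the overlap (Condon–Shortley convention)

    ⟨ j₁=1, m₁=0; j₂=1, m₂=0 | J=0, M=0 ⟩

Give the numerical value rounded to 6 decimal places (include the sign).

−√(1/3) ≈ -0.577350

√[1·2!0!0!/3! · 1!1!1!1!0!0!] = √(1/3)
  +(−1)^1/∏(1,1,0,0,0,0)! = -1  (running -1)
⟨..|..⟩ = √(1/3)·(-1) = -0.577350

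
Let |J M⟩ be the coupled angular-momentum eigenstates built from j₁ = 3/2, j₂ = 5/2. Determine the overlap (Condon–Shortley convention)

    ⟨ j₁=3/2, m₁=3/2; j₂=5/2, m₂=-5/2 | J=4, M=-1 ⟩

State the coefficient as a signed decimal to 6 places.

triangle: 0!×3!×5!/9! = 720/362880
(j±m)!: 3!×0!×0!×5!×3!×5! = 518400
prefactor² = (2J+1)×Δ×N² = 64800/7
  k=0: +1/(0!×0!×0!×0!×3!×5!) = 1/720
Σ = 1/720  ⇒  CG² = 64800/7×1/720² = 1/56
CG = +√(1/56) = +0.133631

+0.133631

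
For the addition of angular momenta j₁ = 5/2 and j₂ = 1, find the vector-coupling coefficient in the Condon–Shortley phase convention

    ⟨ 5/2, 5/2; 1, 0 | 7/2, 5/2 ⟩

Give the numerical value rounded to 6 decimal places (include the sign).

+0.534522  (= +√(2/7))

triangle: 0!×5!×2!/8! = 240/40320
(j±m)!: 5!×0!×1!×1!×6!×1! = 86400
prefactor² = (2J+1)×Δ×N² = 28800/7
  k=0: +1/(0!×0!×0!×1!×5!×1!) = 1/120
Σ = 1/120  ⇒  CG² = 28800/7×1/120² = 2/7
CG = +√(2/7) = +0.534522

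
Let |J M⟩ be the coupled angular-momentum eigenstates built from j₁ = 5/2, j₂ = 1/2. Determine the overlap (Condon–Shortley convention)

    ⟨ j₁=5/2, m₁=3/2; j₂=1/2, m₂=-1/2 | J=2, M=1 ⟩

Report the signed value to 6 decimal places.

triangle: 1!×4!×0!/6! = 24/720
(j±m)!: 4!×1!×0!×1!×3!×1! = 144
prefactor² = (2J+1)×Δ×N² = 24
  k=0: +1/(0!×1!×1!×0!×3!×0!) = 1/6
Σ = 1/6  ⇒  CG² = 24×1/6² = 2/3
CG = +√(2/3) = +0.816497

+0.816497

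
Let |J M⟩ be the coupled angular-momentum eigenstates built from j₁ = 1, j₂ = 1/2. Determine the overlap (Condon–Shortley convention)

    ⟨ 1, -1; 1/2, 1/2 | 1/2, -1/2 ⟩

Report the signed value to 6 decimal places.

√[2·1!1!0!/3! · 0!2!1!0!0!1!] = √(2/3)
  +(−1)^1/∏(1,0,1,0,0,0)! = -1  (running -1)
⟨..|..⟩ = √(2/3)·(-1) = -0.816497

−√(2/3) ≈ -0.816497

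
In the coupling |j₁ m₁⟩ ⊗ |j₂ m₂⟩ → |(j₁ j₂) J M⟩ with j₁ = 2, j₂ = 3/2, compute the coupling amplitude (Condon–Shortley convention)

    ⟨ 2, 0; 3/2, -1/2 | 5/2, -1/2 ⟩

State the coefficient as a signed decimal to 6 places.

+√(3/35) ≈ +0.292770

j₁+j₂−J=1  J+j₁−j₂=3  J−j₁+j₂=2  j₁+j₂+J+1=7
(j₁±m₁, j₂±m₂, J±M) = (2,2,1,2,2,3)
P² = 48/35
sum k=0..1:
  [0] +1/2 = 1/2
  [1] −1/4 = -1/4
S = 1/4
C² = P²·S² = 3/35 ; C = +0.292770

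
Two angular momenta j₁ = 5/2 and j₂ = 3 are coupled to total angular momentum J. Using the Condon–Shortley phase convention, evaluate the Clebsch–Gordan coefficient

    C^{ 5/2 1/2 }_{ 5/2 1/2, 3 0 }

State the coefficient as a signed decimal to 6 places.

−√(8/105) = -0.276026

√[6·3!2!3!/9! · 3!2!3!3!3!2!] = √(216/35)
  +(−1)^0/∏(0,3,2,3,0,0)! = 1/72  (running 1/72)
  +(−1)^1/∏(1,2,1,2,1,1)! = -1/4  (running -17/72)
  +(−1)^2/∏(2,1,0,1,2,2)! = 1/8  (running -1/9)
⟨..|..⟩ = √(216/35)·(-1/9) = -0.276026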